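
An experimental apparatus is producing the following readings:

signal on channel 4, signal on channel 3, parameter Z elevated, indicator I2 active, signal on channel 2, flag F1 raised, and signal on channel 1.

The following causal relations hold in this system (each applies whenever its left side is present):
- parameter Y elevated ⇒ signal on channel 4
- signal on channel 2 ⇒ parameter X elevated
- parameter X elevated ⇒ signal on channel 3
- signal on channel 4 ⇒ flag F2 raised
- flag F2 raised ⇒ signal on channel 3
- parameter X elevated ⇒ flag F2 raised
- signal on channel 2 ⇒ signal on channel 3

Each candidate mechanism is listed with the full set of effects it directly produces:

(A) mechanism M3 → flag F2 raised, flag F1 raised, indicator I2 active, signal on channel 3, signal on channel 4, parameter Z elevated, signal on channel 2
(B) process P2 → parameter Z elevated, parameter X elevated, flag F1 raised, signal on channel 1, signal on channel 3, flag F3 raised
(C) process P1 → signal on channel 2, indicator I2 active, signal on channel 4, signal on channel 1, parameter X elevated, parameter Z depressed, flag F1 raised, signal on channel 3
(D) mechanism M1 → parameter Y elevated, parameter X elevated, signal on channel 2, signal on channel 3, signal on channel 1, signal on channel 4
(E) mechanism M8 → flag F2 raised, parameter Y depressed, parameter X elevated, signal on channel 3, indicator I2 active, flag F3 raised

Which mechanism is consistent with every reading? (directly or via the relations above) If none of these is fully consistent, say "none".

none

For each candidate, compare predicted effects to what was observed:
(A) mechanism M3 — does not account for signal on channel 1
(B) process P2 — signal on channel 4 -; signal on channel 3 +; parameter Z elevated +; indicator I2 active -; signal on channel 2 -; flag F1 raised +; signal on channel 1 +
(C) process P1 — fails on parameter Z elevated (predicts parameter Z depressed, not parameter Z elevated)
(D) mechanism M1 — does not account for parameter Z elevated, indicator I2 active, flag F1 raised
(E) mechanism M8 — signal on channel 4 -; signal on channel 3 +; parameter Z elevated -; indicator I2 active +; signal on channel 2 -; flag F1 raised -; signal on channel 1 -
Every candidate fails on at least one observation.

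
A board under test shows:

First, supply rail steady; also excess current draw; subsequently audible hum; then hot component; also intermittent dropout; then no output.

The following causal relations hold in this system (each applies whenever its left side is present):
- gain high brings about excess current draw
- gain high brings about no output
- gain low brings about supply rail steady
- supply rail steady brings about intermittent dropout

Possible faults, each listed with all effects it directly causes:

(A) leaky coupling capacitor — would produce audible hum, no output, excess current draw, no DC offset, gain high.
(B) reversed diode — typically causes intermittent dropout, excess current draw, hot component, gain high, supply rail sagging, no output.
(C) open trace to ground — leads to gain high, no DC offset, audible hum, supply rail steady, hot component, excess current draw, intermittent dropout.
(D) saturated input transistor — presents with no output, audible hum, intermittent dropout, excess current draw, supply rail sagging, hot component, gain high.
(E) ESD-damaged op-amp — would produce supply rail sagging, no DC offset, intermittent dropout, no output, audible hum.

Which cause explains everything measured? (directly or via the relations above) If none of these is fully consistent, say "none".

For each candidate, compare predicted effects to what was observed:
(A) leaky coupling capacitor — supply rail steady miss; excess current draw match; audible hum match; hot component miss; intermittent dropout miss; no output match
(B) reversed diode — fails on supply rail steady, audible hum (predicts supply rail sagging, not supply rail steady)
(C) open trace to ground — supply rail steady match; excess current draw match; audible hum match; hot component match; intermittent dropout match; no output match (by gain high → no output)
(D) saturated input transistor — supply rail steady miss; excess current draw match; audible hum match; hot component match; intermittent dropout match; no output match
(E) ESD-damaged op-amp — fails on supply rail steady, excess current draw, hot component (predicts supply rail sagging, not supply rail steady)
(C) is the only candidate with no mismatches.

C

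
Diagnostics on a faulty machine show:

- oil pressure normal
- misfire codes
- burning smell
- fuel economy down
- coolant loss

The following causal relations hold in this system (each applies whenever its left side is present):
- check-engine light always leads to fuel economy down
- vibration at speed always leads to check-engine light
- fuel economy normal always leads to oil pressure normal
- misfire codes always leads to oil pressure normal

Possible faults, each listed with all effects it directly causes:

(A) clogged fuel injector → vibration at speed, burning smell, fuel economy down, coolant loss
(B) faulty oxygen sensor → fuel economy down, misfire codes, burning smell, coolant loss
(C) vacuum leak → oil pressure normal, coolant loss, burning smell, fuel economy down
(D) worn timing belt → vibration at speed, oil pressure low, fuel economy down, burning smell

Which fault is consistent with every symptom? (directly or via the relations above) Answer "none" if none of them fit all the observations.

Checking each candidate against the observations:
(A) clogged fuel injector — oil pressure normal ✗; misfire codes ✗; burning smell ✓; fuel economy down ✓; coolant loss ✓
(B) faulty oxygen sensor — accounts for every observation (oil pressure normal through misfire codes → oil pressure normal)
(C) vacuum leak — oil pressure normal ✓; misfire codes ✗; burning smell ✓; fuel economy down ✓; coolant loss ✓
(D) worn timing belt — fails on oil pressure normal, misfire codes, coolant loss (predicts oil pressure low, not oil pressure normal)
Only (B) is consistent with every observation.

B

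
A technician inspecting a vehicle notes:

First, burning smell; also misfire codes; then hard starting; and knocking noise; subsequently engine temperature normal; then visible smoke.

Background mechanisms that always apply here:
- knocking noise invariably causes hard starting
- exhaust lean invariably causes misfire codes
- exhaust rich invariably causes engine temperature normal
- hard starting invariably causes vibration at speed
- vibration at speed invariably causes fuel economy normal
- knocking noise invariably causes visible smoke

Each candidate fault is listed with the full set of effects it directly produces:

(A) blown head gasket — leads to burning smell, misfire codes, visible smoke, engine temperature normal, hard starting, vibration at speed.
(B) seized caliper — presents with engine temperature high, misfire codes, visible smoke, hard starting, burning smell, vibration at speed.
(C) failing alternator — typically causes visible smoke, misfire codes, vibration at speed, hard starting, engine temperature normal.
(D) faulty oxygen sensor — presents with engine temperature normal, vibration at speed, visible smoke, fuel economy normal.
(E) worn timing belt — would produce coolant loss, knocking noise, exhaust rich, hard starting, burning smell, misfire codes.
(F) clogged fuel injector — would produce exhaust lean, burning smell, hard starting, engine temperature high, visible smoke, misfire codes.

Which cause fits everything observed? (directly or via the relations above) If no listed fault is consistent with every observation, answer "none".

E

For each candidate, compare predicted effects to what was observed:
(A) blown head gasket — does not account for knocking noise
(B) seized caliper — fails on knocking noise, engine temperature normal (predicts engine temperature high, not engine temperature normal)
(C) failing alternator — burning smell NO; misfire codes yes; hard starting yes; knocking noise NO; engine temperature normal yes; visible smoke yes
(D) faulty oxygen sensor — does not account for burning smell, misfire codes, hard starting, knocking noise
(E) worn timing belt — burning smell yes; misfire codes yes; hard starting yes; knocking noise yes; engine temperature normal yes (by exhaust rich → engine temperature normal); visible smoke yes (by knocking noise → visible smoke)
(F) clogged fuel injector — fails on knocking noise, engine temperature normal (predicts engine temperature high, not engine temperature normal)
(E) alone accounts for all the evidence.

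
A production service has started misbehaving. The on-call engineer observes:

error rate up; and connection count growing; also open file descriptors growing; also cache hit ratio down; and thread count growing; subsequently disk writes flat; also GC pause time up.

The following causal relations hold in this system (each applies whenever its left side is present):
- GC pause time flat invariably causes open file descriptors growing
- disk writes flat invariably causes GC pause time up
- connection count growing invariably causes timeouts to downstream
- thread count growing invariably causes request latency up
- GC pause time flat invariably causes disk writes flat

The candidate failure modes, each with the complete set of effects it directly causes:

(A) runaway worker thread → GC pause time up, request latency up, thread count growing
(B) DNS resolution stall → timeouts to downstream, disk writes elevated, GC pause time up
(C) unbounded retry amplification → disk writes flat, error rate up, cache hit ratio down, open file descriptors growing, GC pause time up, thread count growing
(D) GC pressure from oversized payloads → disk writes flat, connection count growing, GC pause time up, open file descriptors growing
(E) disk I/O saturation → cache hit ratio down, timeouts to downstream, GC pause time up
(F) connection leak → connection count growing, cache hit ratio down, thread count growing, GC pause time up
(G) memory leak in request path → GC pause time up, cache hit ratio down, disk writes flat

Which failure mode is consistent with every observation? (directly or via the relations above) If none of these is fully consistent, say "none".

none

Testing each hypothesis:
(A) runaway worker thread — error rate up -; connection count growing -; open file descriptors growing -; cache hit ratio down -; thread count growing +; disk writes flat -; GC pause time up +
(B) DNS resolution stall — fails on error rate up, connection count growing, open file descriptors growing, cache hit ratio down, thread count growing, disk writes flat (predicts disk writes elevated, not disk writes flat)
(C) unbounded retry amplification — error rate up +; connection count growing -; open file descriptors growing +; cache hit ratio down +; thread count growing +; disk writes flat +; GC pause time up +
(D) GC pressure from oversized payloads — does not account for error rate up, cache hit ratio down, thread count growing
(E) disk I/O saturation — error rate up -; connection count growing -; open file descriptors growing -; cache hit ratio down +; thread count growing -; disk writes flat -; GC pause time up +
(F) connection leak — does not account for error rate up, open file descriptors growing, disk writes flat
(G) memory leak in request path — does not account for error rate up, connection count growing, open file descriptors growing, thread count growing
Every candidate fails on at least one observation.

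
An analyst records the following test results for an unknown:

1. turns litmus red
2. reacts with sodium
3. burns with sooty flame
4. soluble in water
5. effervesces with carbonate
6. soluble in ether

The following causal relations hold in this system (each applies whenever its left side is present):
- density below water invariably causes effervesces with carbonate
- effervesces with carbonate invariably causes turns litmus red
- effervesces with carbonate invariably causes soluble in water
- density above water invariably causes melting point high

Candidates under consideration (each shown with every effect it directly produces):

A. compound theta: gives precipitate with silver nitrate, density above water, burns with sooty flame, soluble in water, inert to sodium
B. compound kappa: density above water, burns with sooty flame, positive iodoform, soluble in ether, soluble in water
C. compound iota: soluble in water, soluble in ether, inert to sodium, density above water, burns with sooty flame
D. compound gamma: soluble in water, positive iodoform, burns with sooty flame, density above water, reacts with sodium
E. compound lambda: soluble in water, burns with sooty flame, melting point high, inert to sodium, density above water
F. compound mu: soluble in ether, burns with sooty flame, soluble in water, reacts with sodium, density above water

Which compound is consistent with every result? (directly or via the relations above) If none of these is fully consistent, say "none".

Checking each candidate against the observations:
(A) compound theta — turns litmus red miss; reacts with sodium miss; burns with sooty flame match; soluble in water match; effervesces with carbonate miss; soluble in ether miss
(B) compound kappa — does not account for turns litmus red, reacts with sodium, effervesces with carbonate
(C) compound iota — turns litmus red miss; reacts with sodium miss; burns with sooty flame match; soluble in water match; effervesces with carbonate miss; soluble in ether match
(D) compound gamma — does not account for turns litmus red, effervesces with carbonate, soluble in ether
(E) compound lambda — turns litmus red miss; reacts with sodium miss; burns with sooty flame match; soluble in water match; effervesces with carbonate miss; soluble in ether miss
(F) compound mu — does not account for turns litmus red, effervesces with carbonate
No candidate is consistent with all observations.

none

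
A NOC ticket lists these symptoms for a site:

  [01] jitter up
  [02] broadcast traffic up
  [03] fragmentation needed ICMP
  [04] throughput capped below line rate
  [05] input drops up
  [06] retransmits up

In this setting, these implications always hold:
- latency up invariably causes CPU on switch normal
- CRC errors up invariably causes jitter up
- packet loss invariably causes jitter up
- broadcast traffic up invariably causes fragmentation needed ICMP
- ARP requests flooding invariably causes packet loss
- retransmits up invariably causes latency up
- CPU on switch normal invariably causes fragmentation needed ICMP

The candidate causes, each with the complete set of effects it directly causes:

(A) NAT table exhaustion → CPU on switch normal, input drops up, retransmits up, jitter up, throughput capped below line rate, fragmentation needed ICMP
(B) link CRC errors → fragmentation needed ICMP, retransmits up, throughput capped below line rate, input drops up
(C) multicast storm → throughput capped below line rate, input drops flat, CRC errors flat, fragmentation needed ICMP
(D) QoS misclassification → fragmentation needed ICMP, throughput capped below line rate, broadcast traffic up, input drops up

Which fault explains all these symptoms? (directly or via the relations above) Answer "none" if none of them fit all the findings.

none

For each candidate, compare predicted effects to what was observed:
(A) NAT table exhaustion — jitter up yes; broadcast traffic up NO; fragmentation needed ICMP yes; throughput capped below line rate yes; input drops up yes; retransmits up yes
(B) link CRC errors — does not account for jitter up, broadcast traffic up
(C) multicast storm — jitter up NO; broadcast traffic up NO; fragmentation needed ICMP yes; throughput capped below line rate yes; input drops up NO; retransmits up NO
(D) QoS misclassification — does not account for jitter up, retransmits up
No candidate is consistent with all observations.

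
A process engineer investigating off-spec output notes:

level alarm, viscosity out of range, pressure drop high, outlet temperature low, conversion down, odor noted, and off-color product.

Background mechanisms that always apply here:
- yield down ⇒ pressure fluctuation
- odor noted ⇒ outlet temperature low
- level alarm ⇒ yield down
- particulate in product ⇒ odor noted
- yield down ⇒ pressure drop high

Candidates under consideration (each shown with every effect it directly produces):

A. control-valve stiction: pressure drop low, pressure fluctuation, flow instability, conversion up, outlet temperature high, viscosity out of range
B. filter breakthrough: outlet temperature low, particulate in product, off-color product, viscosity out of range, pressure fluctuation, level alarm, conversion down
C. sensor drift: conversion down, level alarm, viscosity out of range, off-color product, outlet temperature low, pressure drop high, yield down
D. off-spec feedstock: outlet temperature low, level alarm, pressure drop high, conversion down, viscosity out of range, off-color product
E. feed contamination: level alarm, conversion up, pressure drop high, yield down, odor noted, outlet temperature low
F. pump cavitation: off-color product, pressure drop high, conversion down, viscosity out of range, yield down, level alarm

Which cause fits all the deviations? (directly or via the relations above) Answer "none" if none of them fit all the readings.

Testing each hypothesis:
(A) control-valve stiction — level alarm -; viscosity out of range +; pressure drop high -; outlet temperature low -; conversion down -; odor noted -; off-color product -
(B) filter breakthrough — level alarm +; viscosity out of range +; pressure drop high + (by level alarm → yield down → pressure drop high); outlet temperature low +; conversion down +; odor noted + (by particulate in product → odor noted); off-color product +
(C) sensor drift — level alarm +; viscosity out of range +; pressure drop high +; outlet temperature low +; conversion down +; odor noted -; off-color product +
(D) off-spec feedstock — does not account for odor noted
(E) feed contamination — level alarm +; viscosity out of range -; pressure drop high +; outlet temperature low +; conversion down -; odor noted +; off-color product -
(F) pump cavitation — level alarm +; viscosity out of range +; pressure drop high +; outlet temperature low -; conversion down +; odor noted -; off-color product +
(B) alone accounts for all the evidence.

B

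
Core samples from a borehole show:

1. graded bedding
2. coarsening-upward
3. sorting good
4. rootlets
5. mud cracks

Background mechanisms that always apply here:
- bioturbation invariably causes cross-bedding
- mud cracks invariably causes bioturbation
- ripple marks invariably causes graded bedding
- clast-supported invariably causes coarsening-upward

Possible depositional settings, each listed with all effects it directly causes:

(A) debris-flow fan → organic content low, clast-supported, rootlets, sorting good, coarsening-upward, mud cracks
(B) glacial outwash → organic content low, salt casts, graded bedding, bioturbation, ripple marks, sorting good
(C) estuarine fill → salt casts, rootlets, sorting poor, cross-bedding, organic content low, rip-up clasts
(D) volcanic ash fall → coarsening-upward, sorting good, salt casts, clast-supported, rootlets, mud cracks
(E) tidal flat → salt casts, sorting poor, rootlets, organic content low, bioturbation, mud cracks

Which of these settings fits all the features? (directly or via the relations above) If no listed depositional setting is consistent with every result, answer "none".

Checking each candidate against the observations:
(A) debris-flow fan — does not account for graded bedding
(B) glacial outwash — does not account for coarsening-upward, rootlets, mud cracks
(C) estuarine fill — graded bedding -; coarsening-upward -; sorting good -; rootlets +; mud cracks -
(D) volcanic ash fall — does not account for graded bedding
(E) tidal flat — fails on graded bedding, coarsening-upward, sorting good (predicts sorting poor, not sorting good)
None of the listed candidates fits everything.

none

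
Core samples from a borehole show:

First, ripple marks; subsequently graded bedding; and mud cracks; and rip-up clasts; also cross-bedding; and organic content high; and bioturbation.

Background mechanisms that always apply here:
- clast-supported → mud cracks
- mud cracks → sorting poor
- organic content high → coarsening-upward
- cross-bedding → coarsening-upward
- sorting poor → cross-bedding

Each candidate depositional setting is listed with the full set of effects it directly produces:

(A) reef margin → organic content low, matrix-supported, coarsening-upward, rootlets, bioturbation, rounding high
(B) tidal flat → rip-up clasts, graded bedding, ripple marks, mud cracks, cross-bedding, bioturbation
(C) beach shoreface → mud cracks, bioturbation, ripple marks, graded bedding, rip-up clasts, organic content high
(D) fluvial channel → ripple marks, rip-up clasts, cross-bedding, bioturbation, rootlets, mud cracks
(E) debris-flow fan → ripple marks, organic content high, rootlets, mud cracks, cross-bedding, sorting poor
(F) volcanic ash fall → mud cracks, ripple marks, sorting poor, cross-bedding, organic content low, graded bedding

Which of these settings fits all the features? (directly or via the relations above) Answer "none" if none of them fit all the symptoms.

Per-candidate check:
(A) reef margin — fails on ripple marks, graded bedding, mud cracks, rip-up clasts, cross-bedding, organic content high (predicts organic content low, not organic content high)
(B) tidal flat — ripple marks yes; graded bedding yes; mud cracks yes; rip-up clasts yes; cross-bedding yes; organic content high NO; bioturbation yes
(C) beach shoreface — ripple marks yes; graded bedding yes; mud cracks yes; rip-up clasts yes; cross-bedding yes (by mud cracks → sorting poor → cross-bedding); organic content high yes; bioturbation yes
(D) fluvial channel — does not account for graded bedding, organic content high
(E) debris-flow fan — does not account for graded bedding, rip-up clasts, bioturbation
(F) volcanic ash fall — fails on rip-up clasts, organic content high, bioturbation (predicts organic content low, not organic content high)
(C) is the only candidate with no mismatches.

C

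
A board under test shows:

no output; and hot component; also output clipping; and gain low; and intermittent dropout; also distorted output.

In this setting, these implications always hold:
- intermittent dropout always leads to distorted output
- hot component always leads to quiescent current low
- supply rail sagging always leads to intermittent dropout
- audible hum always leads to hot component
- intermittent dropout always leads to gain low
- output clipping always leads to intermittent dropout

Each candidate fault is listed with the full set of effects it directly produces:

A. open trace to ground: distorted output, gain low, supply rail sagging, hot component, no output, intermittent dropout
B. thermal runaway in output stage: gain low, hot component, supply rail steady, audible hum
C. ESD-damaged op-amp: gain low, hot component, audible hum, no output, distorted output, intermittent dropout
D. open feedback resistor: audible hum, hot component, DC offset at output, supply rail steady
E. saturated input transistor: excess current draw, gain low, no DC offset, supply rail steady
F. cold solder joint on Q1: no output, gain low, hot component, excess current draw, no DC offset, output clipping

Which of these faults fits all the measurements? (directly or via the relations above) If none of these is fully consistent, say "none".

F

Per-candidate check:
(A) open trace to ground — does not account for output clipping
(B) thermal runaway in output stage — no output ✗; hot component ✓; output clipping ✗; gain low ✓; intermittent dropout ✗; distorted output ✗
(C) ESD-damaged op-amp — does not account for output clipping
(D) open feedback resistor — no output ✗; hot component ✓; output clipping ✗; gain low ✗; intermittent dropout ✗; distorted output ✗
(E) saturated input transistor — does not account for no output, hot component, output clipping, intermittent dropout, distorted output
(F) cold solder joint on Q1 — no output ✓; hot component ✓; output clipping ✓; gain low ✓; intermittent dropout ✓ (via output clipping → intermittent dropout); distorted output ✓ (via output clipping → intermittent dropout → distorted output)
(F) alone accounts for all the evidence.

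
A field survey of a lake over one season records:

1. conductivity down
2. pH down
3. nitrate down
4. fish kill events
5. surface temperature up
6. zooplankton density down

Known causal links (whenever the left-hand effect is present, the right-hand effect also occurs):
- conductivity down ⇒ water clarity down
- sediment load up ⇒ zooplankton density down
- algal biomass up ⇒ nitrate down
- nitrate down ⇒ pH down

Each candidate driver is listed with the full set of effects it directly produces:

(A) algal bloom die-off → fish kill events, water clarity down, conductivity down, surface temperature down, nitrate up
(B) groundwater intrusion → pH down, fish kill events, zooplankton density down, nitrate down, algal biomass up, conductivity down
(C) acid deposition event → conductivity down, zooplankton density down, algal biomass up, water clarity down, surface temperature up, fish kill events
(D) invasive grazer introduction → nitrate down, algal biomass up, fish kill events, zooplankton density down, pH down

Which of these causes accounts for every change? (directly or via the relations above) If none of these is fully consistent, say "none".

C

Checking each candidate against the observations:
(A) algal bloom die-off — fails on pH down, nitrate down, surface temperature up, zooplankton density down (predicts nitrate up, not nitrate down; predicts surface temperature down, not surface temperature up)
(B) groundwater intrusion — conductivity down +; pH down +; nitrate down +; fish kill events +; surface temperature up -; zooplankton density down +
(C) acid deposition event — conductivity down +; pH down + (by algal biomass up → nitrate down → pH down); nitrate down + (by algal biomass up → nitrate down); fish kill events +; surface temperature up +; zooplankton density down +
(D) invasive grazer introduction — does not account for conductivity down, surface temperature up
(C) is the only candidate with no mismatches.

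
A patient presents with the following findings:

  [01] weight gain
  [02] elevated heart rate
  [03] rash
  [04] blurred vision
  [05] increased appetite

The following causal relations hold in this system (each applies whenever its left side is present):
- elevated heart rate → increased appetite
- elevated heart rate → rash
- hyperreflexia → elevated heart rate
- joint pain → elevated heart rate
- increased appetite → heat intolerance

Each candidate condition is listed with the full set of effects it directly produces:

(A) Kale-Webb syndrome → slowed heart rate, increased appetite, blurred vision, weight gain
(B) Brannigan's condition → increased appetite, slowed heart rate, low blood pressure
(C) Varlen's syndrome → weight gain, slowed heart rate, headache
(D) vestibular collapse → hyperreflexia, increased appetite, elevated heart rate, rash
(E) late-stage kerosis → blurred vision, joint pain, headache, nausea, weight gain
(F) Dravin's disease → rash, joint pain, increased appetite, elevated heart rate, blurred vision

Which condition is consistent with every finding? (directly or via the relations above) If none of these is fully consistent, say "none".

E

Checking each candidate against the observations:
(A) Kale-Webb syndrome — fails on elevated heart rate, rash (predicts slowed heart rate, not elevated heart rate)
(B) Brannigan's condition — weight gain ✗; elevated heart rate ✗; rash ✗; blurred vision ✗; increased appetite ✓
(C) Varlen's syndrome — weight gain ✓; elevated heart rate ✗; rash ✗; blurred vision ✗; increased appetite ✗
(D) vestibular collapse — weight gain ✗; elevated heart rate ✓; rash ✓; blurred vision ✗; increased appetite ✓
(E) late-stage kerosis — accounts for every observation (elevated heart rate via joint pain → elevated heart rate)
(F) Dravin's disease — weight gain ✗; elevated heart rate ✓; rash ✓; blurred vision ✓; increased appetite ✓
(E) alone accounts for all the evidence.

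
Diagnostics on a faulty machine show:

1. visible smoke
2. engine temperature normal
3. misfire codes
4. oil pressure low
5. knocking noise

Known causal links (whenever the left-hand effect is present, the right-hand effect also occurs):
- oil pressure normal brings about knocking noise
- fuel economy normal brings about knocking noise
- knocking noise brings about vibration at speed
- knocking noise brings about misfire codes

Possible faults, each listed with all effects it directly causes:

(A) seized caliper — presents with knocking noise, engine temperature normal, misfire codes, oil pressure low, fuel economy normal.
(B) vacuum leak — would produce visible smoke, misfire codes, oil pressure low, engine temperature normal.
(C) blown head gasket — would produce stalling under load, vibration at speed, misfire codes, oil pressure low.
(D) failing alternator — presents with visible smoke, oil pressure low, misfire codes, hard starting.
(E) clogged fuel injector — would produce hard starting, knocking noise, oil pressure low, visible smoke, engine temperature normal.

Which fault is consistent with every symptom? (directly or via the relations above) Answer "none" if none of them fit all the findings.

Checking each candidate against the observations:
(A) seized caliper — does not account for visible smoke
(B) vacuum leak — visible smoke match; engine temperature normal match; misfire codes match; oil pressure low match; knocking noise miss
(C) blown head gasket — does not account for visible smoke, engine temperature normal, knocking noise
(D) failing alternator — visible smoke match; engine temperature normal miss; misfire codes match; oil pressure low match; knocking noise miss
(E) clogged fuel injector — accounts for every observation (misfire codes via knocking noise → misfire codes)
Only (E) is consistent with every observation.

E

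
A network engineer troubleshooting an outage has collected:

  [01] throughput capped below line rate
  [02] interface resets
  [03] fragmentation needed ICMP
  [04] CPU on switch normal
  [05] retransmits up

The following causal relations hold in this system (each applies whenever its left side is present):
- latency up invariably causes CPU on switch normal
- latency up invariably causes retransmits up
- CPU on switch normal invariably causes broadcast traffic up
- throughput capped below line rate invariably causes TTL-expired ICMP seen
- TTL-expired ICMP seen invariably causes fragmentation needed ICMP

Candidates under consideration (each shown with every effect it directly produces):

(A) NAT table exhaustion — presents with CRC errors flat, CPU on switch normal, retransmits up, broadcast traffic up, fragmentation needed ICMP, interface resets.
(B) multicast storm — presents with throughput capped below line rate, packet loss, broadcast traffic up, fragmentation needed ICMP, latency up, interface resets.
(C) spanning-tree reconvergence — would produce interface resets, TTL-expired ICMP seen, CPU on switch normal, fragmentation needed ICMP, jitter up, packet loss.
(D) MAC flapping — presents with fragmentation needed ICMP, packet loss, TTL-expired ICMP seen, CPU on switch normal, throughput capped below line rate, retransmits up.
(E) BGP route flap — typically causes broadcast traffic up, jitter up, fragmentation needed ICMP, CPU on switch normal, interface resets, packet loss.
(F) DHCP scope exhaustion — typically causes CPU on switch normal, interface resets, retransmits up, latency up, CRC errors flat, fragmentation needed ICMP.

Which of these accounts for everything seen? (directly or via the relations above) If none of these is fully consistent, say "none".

B

Checking each candidate against the observations:
(A) NAT table exhaustion — throughput capped below line rate -; interface resets +; fragmentation needed ICMP +; CPU on switch normal +; retransmits up +
(B) multicast storm — throughput capped below line rate +; interface resets +; fragmentation needed ICMP +; CPU on switch normal + (via latency up → CPU on switch normal); retransmits up + (via latency up → retransmits up)
(C) spanning-tree reconvergence — throughput capped below line rate -; interface resets +; fragmentation needed ICMP +; CPU on switch normal +; retransmits up -
(D) MAC flapping — does not account for interface resets
(E) BGP route flap — does not account for throughput capped below line rate, retransmits up
(F) DHCP scope exhaustion — throughput capped below line rate -; interface resets +; fragmentation needed ICMP +; CPU on switch normal +; retransmits up +
(B) is the only candidate with no mismatches.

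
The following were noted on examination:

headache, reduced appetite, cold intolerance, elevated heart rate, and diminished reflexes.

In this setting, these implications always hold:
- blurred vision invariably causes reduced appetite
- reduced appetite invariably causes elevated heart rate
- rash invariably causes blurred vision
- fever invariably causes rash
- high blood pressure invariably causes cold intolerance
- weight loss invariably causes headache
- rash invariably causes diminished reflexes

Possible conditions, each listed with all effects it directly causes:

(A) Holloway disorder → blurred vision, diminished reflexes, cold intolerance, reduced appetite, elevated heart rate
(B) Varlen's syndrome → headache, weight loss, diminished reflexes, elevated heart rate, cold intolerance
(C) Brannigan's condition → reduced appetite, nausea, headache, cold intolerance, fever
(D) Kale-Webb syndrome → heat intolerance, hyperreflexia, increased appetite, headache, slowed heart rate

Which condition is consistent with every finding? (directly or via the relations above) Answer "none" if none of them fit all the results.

Testing each hypothesis:
(A) Holloway disorder — does not account for headache
(B) Varlen's syndrome — headache yes; reduced appetite NO; cold intolerance yes; elevated heart rate yes; diminished reflexes yes
(C) Brannigan's condition — accounts for every observation (elevated heart rate via reduced appetite → elevated heart rate)
(D) Kale-Webb syndrome — fails on reduced appetite, cold intolerance, elevated heart rate, diminished reflexes (predicts increased appetite, not reduced appetite; predicts heat intolerance, not cold intolerance; predicts slowed heart rate, not elevated heart rate; predicts hyperreflexia, not diminished reflexes)
Only (C) is consistent with every observation.

C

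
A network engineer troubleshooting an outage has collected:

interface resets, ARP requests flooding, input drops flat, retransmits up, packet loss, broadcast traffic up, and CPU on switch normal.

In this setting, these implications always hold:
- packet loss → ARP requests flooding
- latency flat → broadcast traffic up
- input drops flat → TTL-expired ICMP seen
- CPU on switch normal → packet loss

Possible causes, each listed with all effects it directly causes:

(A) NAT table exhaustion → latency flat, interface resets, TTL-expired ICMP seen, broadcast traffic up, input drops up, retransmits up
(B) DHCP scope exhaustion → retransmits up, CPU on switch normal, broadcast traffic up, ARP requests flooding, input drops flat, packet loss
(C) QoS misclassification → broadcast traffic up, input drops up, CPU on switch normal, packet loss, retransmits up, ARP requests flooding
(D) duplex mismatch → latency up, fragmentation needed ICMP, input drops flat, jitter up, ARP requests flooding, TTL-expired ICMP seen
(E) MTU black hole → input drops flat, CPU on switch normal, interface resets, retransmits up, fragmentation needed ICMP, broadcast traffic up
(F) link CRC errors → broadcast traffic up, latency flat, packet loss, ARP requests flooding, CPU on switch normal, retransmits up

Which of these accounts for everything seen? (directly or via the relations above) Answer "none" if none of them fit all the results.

Testing each hypothesis:
(A) NAT table exhaustion — fails on ARP requests flooding, input drops flat, packet loss, CPU on switch normal (predicts input drops up, not input drops flat)
(B) DHCP scope exhaustion — interface resets ✗; ARP requests flooding ✓; input drops flat ✓; retransmits up ✓; packet loss ✓; broadcast traffic up ✓; CPU on switch normal ✓
(C) QoS misclassification — interface resets ✗; ARP requests flooding ✓; input drops flat ✗; retransmits up ✓; packet loss ✓; broadcast traffic up ✓; CPU on switch normal ✓
(D) duplex mismatch — interface resets ✗; ARP requests flooding ✓; input drops flat ✓; retransmits up ✗; packet loss ✗; broadcast traffic up ✗; CPU on switch normal ✗
(E) MTU black hole — interface resets ✓; ARP requests flooding ✓ (through CPU on switch normal → packet loss → ARP requests flooding); input drops flat ✓; retransmits up ✓; packet loss ✓ (through CPU on switch normal → packet loss); broadcast traffic up ✓; CPU on switch normal ✓
(F) link CRC errors — interface resets ✗; ARP requests flooding ✓; input drops flat ✗; retransmits up ✓; packet loss ✓; broadcast traffic up ✓; CPU on switch normal ✓
(E) is the only candidate with no mismatches.

E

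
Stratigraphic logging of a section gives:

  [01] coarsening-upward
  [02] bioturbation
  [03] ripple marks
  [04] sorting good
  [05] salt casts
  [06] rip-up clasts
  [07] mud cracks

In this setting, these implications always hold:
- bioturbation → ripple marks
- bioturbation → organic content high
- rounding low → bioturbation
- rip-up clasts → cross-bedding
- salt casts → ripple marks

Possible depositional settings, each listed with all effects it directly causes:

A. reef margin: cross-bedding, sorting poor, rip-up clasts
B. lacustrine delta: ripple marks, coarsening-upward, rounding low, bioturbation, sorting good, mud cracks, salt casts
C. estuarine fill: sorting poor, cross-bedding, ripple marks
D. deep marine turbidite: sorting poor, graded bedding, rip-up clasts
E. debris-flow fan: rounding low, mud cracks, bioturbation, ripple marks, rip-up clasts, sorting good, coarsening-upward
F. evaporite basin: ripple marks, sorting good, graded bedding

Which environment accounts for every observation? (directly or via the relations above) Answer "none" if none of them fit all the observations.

none

Checking each candidate against the observations:
(A) reef margin — fails on coarsening-upward, bioturbation, ripple marks, sorting good, salt casts, mud cracks (predicts sorting poor, not sorting good)
(B) lacustrine delta — does not account for rip-up clasts
(C) estuarine fill — coarsening-upward -; bioturbation -; ripple marks +; sorting good -; salt casts -; rip-up clasts -; mud cracks -
(D) deep marine turbidite — fails on coarsening-upward, bioturbation, ripple marks, sorting good, salt casts, mud cracks (predicts sorting poor, not sorting good)
(E) debris-flow fan — coarsening-upward +; bioturbation +; ripple marks +; sorting good +; salt casts -; rip-up clasts +; mud cracks +
(F) evaporite basin — does not account for coarsening-upward, bioturbation, salt casts, rip-up clasts, mud cracks
No candidate is consistent with all observations.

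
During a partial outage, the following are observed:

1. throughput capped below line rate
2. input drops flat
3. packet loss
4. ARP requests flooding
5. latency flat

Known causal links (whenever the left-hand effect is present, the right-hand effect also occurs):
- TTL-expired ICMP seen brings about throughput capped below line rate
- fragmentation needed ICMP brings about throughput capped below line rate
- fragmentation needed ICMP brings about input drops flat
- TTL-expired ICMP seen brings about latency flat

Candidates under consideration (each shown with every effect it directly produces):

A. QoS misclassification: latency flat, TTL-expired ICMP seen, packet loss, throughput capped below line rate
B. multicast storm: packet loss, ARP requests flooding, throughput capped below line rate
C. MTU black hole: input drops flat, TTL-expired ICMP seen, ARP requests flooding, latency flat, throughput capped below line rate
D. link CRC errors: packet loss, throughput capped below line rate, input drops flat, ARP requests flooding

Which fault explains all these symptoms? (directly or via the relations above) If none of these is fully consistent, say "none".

Checking each candidate against the observations:
(A) QoS misclassification — does not account for input drops flat, ARP requests flooding
(B) multicast storm — does not account for input drops flat, latency flat
(C) MTU black hole — throughput capped below line rate ✓; input drops flat ✓; packet loss ✗; ARP requests flooding ✓; latency flat ✓
(D) link CRC errors — throughput capped below line rate ✓; input drops flat ✓; packet loss ✓; ARP requests flooding ✓; latency flat ✗
No candidate is consistent with all observations.

none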